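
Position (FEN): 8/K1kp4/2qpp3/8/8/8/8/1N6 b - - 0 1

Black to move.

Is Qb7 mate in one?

After Qb7: white king on a7; in check: yes, from the black queen on b7.
King squares — a6: attacked by Qb7; b6: attacked by Qb7; b7: attacked by Kc7; a8: attacked by Qb7; b8: attacked by Qb7.
White has no legal moves → checkmate.

yes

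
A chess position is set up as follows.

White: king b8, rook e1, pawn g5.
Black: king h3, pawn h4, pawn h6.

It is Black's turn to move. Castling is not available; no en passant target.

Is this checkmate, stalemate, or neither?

neither

Black to move; black king on h3.
In check: no.
Legal moves for Black: Kg4, Kg3, Kh2, Kg2, hxg5, h5.
Black has 6 legal moves and is not in check → neither.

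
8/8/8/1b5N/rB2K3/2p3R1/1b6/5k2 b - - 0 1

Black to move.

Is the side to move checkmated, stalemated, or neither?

Black to move; black king on f1.
In check: no.
Legal moves for Black include: Be8, Bd7, Bc6+, Ba6, Bc4, Bd3+, Be2, Ra8, Ra7, Ra6, Ra5, Rxb4+, Ra3, Ra2, Ra1, Ba3, Bc1, Ba1, ... (list truncated; more exist).
Black has legal moves and is not in check → neither.

neither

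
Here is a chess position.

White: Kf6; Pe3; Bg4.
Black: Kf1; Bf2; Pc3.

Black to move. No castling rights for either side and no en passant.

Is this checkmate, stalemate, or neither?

neither

Black to move; black king on f1.
In check: no.
Legal moves for Black: Bh4+, Bg3, Bxe3, Bg1, Be1, Kg2, Kg1, Ke1, c2.
Black has 9 legal moves and is not in check → neither.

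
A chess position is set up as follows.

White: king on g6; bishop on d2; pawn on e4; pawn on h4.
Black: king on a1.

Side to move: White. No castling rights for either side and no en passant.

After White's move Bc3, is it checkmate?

no

After Bc3: black king on a1; in check: yes, from the white bishop on c3.
Black has 2 legal replies: Ka2, Kb1.
In check but a legal move exists → not checkmate.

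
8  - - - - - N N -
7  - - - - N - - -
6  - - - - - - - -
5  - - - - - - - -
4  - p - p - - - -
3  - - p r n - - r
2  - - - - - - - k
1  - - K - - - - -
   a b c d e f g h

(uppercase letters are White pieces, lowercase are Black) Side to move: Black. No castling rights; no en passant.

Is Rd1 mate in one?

After Rd1: white king on c1; in check: yes, from the black rook on d1.
King squares — b1: attacked by Rd1; d1: attacked by Ne3; b2: attacked by Pc3; c2: attacked by Ne3; d2: attacked by Rd1.
White has no legal moves → checkmate.

yes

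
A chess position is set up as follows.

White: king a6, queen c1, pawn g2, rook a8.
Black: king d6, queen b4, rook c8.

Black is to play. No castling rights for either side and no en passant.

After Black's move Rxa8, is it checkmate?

After Rxa8: white king on a6; in check: yes, from the black rook on a8.
King squares — a5: attacked by Qb4; b5: attacked by Qb4; b6: attacked by Qb4; a7: attacked by Ra8; b7: attacked by Qb4.
White has no legal moves → checkmate.

yes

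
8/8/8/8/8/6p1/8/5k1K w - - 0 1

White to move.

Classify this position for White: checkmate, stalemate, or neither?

stalemate

White to move; white king on h1.
In check: no.
King squares — g1: attacked by Kf1; g2: attacked by Kf1; h2: attacked by Pg3.
Legal moves for White: none.
Not in check and no legal moves → stalemate.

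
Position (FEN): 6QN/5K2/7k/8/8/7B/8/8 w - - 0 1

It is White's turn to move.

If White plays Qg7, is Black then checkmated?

no

After Qg7: black king on h6; in check: yes, from the white queen on g7.
Black has 1 legal reply: Kh5.
In check but a legal move exists → not checkmate.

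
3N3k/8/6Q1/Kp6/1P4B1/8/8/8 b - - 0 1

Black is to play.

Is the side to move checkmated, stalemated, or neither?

Black to move; black king on h8.
In check: no.
King squares — g7: attacked by Qg6; h7: attacked by Qg6; g8: attacked by Qg6.
Legal moves for Black: none.
Not in check and no legal moves → stalemate.

stalemate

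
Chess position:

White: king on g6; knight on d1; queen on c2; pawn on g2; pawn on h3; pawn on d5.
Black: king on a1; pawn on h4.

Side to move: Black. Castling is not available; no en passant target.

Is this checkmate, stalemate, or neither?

stalemate

Black to move; black king on a1.
In check: no.
King squares — b1: attacked by Qc2; a2: attacked by Qc2; b2: attacked by Nd1.
Legal moves for Black: none.
Not in check and no legal moves → stalemate.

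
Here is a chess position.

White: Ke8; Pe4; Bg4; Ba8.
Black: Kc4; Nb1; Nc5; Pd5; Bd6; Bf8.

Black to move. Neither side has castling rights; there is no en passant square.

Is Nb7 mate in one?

no

After Nb7: white king on e8; in check: no.
White is not in check, so this cannot be checkmate.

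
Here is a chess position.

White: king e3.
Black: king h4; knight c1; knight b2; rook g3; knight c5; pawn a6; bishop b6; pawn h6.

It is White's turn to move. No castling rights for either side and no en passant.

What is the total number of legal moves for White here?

White to move; king on e3.
In check: yes, from the black rook on g3.
Legal moves: Kf4, Kd4, Kf2, Kd2.
Count: 4.

4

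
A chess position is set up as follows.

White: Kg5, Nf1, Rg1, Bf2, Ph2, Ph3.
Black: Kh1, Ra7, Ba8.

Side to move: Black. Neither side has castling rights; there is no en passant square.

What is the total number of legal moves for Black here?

0

Black to move; king on h1.
In check: yes, from the white rook on g1.
Legal moves: none.
Count: 0.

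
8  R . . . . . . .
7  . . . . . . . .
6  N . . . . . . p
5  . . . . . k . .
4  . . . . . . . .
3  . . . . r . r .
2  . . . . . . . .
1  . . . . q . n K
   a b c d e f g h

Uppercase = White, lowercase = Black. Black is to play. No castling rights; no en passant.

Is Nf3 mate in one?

After Nf3: white king on h1; in check: yes, from the black queen on e1.
King squares — g1: attacked by Qe1; g2: attacked by Rg3; h2: attacked by Nf3.
White has no legal moves → checkmate.

yes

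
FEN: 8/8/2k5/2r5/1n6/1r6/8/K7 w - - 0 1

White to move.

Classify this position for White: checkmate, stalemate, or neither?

stalemate

White to move; white king on a1.
In check: no.
King squares — b1: attacked by Rb3; a2: attacked by Nb4; b2: attacked by Rb3.
Legal moves for White: none.
Not in check and no legal moves → stalemate.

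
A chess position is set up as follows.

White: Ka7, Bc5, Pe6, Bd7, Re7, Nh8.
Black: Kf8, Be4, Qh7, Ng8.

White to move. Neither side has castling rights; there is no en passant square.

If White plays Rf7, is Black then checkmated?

yes

After Rf7: black king on f8; in check: yes, from the white bishop on c5 and the white rook on f7.
King squares — e7: attacked by Bc5; f7: attacked by Pe6; g7: attacked by Rf7; e8: attacked by Bd7; g8: own knight.
Black has no legal moves → checkmate.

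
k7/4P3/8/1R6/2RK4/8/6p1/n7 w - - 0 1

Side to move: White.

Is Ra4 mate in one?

After Ra4: black king on a8; in check: yes, from the white rook on a4.
King squares — a7: attacked by Ra4; b7: attacked by Rb5; b8: attacked by Rb5.
Black has no legal moves → checkmate.

yes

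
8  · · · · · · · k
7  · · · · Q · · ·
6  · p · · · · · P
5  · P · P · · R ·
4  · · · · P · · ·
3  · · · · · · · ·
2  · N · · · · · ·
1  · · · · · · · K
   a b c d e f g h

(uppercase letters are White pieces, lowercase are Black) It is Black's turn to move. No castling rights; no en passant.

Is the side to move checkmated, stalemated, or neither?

stalemate

Black to move; black king on h8.
In check: no.
King squares — g7: attacked by Rg5; h7: attacked by Qe7; g8: attacked by Rg5.
Legal moves for Black: none.
Not in check and no legal moves → stalemate.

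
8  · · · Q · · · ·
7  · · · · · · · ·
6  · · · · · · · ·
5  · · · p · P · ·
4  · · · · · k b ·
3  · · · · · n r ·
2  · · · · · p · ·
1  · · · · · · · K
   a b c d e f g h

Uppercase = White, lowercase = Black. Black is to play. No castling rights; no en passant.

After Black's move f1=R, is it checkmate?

After f1=R: white king on h1; in check: yes, from the black rook on f1.
King squares — g1: attacked by Rf1; g2: attacked by Rg3; h2: attacked by Nf3.
White has no legal moves → checkmate.

yes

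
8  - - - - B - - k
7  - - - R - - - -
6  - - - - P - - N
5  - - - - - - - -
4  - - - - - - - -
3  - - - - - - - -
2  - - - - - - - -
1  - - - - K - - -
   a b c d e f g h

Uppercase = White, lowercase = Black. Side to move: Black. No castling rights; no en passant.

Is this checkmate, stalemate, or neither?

stalemate

Black to move; black king on h8.
In check: no.
King squares — g7: attacked by Rd7; h7: attacked by Rd7; g8: attacked by Nh6.
Legal moves for Black: none.
Not in check and no legal moves → stalemate.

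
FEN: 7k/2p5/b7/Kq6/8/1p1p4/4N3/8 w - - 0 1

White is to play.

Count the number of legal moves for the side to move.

0

White to move; king on a5.
In check: yes, from the black queen on b5.
Legal moves: none.
Count: 0.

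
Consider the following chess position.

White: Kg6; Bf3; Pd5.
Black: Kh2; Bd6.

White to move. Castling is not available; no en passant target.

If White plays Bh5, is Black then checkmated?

no

After Bh5: black king on h2; in check: no.
Black is not in check, so this cannot be checkmate.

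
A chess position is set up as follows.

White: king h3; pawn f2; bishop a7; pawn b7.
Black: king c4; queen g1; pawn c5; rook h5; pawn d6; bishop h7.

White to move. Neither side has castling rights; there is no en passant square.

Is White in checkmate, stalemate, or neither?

checkmate

White to move; white king on h3.
In check: yes, from the black rook on h5.
King squares — g2: attacked by Qg1; h2: attacked by Qg1; g3: attacked by Qg1; g4: attacked by Qg1; h4: attacked by Rh5.
Legal moves for White: none.
In check with no legal moves → checkmate.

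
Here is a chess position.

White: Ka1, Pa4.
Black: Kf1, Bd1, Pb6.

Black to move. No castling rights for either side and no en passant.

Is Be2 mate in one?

no

After Be2: white king on a1; in check: no.
White is not in check, so this cannot be checkmate.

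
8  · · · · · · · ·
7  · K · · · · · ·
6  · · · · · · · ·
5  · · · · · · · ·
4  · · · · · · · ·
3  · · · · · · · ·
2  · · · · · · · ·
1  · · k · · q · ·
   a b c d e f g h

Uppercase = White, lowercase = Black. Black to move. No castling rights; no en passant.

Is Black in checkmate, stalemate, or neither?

neither

Black to move; black king on c1.
In check: no.
Legal moves for Black include: Qf8, Qf7+, Qf6, Qa6+, Qf5, Qb5+, Qf4, Qc4, Qh3, Qf3+, Qd3, Qg2+, Qf2, Qe2, Qh1+, Qg1, Qe1, Qd1, ... (list truncated; more exist).
Black has legal moves and is not in check → neither.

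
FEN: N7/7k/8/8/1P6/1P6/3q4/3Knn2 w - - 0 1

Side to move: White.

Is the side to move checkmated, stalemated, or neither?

checkmate

White to move; white king on d1.
In check: yes, from the black queen on d2.
King squares — c1: attacked by Qd2; e1: attacked by Qd2; c2: attacked by Ne1; d2: attacked by Nf1; e2: attacked by Qd2.
Legal moves for White: none.
In check with no legal moves → checkmate.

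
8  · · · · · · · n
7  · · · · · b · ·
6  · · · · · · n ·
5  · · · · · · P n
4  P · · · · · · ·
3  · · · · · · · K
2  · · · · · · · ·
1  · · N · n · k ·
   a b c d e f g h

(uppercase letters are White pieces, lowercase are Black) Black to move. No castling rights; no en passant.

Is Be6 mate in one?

After Be6: white king on h3; in check: yes, from the black bishop on e6.
King squares — g2: attacked by Ne1; h2: attacked by Kg1; g3: attacked by Nh5; g4: attacked by Be6; h4: attacked by Ng6.
White has no legal moves → checkmate.

yes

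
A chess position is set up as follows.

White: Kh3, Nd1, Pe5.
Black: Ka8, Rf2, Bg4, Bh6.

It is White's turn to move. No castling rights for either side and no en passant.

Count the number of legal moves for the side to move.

White to move; king on h3.
In check: yes, from the black bishop on g4.
Legal moves: Kh4, Kxg4, Kg3.
Count: 3.

3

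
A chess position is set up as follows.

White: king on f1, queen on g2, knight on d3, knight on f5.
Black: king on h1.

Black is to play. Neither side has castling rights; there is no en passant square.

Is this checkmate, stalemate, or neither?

Black to move; black king on h1.
In check: yes, from the white queen on g2.
King squares — g1: attacked by Kf1; g2: attacked by Kf1; h2: attacked by Qg2.
Legal moves for Black: none.
In check with no legal moves → checkmate.

checkmate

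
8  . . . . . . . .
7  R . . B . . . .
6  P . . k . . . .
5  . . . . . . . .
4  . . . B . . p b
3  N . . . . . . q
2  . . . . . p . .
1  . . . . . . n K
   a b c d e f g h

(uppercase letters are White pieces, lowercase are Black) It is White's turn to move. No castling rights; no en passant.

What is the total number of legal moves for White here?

White to move; king on h1.
In check: yes, from the black queen on h3.
Legal moves: none.
Count: 0.

0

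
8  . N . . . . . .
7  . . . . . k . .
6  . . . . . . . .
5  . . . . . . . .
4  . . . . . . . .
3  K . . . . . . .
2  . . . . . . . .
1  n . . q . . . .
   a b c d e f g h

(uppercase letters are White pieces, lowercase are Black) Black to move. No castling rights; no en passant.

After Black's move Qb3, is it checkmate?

After Qb3: white king on a3; in check: yes, from the black queen on b3.
King squares — a2: attacked by Qb3; b2: attacked by Qb3; b3: attacked by Na1; a4: attacked by Qb3; b4: attacked by Qb3.
White has no legal moves → checkmate.

yes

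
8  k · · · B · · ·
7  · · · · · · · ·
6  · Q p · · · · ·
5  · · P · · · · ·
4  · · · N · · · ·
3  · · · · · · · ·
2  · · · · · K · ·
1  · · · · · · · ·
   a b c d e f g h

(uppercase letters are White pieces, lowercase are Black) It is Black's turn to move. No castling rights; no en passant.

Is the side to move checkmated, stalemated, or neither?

stalemate

Black to move; black king on a8.
In check: no.
King squares — a7: attacked by Qb6; b7: attacked by Qb6; b8: attacked by Qb6.
Legal moves for Black: none.
Not in check and no legal moves → stalemate.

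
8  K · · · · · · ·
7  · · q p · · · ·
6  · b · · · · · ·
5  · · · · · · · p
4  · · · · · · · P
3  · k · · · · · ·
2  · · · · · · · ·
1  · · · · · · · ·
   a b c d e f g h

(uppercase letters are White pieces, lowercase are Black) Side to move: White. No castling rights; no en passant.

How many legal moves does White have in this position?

White to move; king on a8.
In check: no.
Legal moves: none.
Count: 0.

0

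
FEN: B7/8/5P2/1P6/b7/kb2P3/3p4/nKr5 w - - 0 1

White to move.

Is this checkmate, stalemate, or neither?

checkmate

White to move; white king on b1.
In check: yes, from the black rook on c1.
King squares — a1: attacked by Rc1; c1: attacked by Pd2; a2: attacked by Ka3; b2: attacked by Ka3; c2: attacked by Na1.
Legal moves for White: none.
In check with no legal moves → checkmate.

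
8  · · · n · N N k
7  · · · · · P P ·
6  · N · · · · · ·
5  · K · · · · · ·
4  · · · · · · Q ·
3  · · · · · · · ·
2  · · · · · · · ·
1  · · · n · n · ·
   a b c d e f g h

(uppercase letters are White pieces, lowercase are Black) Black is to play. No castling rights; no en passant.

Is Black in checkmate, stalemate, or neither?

Black to move; black king on h8.
In check: yes, from the white pawn on g7.
King squares — g7: attacked by Qg4; h7: attacked by Nf8; g8: attacked by Pf7.
Legal moves for Black: none.
In check with no legal moves → checkmate.

checkmate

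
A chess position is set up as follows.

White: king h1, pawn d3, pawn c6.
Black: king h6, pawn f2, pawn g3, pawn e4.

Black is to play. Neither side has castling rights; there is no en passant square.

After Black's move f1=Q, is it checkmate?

yes

After f1=Q: white king on h1; in check: yes, from the black queen on f1.
King squares — g1: attacked by Qf1; g2: attacked by Qf1; h2: attacked by Pg3.
White has no legal moves → checkmate.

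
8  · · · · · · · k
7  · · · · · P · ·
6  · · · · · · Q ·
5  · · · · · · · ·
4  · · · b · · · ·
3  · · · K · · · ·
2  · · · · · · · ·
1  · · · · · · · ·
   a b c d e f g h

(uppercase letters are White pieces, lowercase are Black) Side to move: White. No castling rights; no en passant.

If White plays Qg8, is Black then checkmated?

yes

After Qg8: black king on h8; in check: yes, from the white queen on g8.
King squares — g7: attacked by Qg8; h7: attacked by Qg8; g8: attacked by Pf7.
Black has no legal moves → checkmate.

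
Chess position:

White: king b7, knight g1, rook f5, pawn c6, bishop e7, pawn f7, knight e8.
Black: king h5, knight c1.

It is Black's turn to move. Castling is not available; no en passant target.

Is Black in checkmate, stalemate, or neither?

Black to move; black king on h5.
In check: yes, from the white rook on f5.
King squares — g4: available; h4: attacked by Be7; g5: attacked by Rf5; g6: available; h6: available.
Legal moves for Black: Kh6, Kg6, Kg4.
Black is in check but has 3 legal moves → neither.

neither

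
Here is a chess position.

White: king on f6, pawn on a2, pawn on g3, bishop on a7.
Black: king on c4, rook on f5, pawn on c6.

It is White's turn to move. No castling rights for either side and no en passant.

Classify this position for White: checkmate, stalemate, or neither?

neither

White to move; white king on f6.
In check: yes, from the black rook on f5.
King squares — e5: attacked by Rf5; f5: available; g5: attacked by Rf5; e6: available; g6: available; e7: available; f7: attacked by Rf5; g7: available.
Legal moves for White: Kg7, Ke7, Kg6, Ke6, Kxf5.
White is in check but has 5 legal moves → neither.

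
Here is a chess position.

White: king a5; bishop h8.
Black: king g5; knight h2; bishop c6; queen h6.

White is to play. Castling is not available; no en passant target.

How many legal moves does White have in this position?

White to move; king on a5.
In check: no.
Legal moves: Bg7, Bf6+, Be5, Bd4, Bc3, Bb2, Ba1, Kb6, Ka6, Kb4.
Count: 10.

10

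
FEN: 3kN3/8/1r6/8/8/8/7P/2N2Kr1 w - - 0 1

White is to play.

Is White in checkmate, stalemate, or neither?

neither

White to move; white king on f1.
In check: yes, from the black rook on g1.
Legal moves for White: Kf2, Ke2, Kxg1.
White is in check but has 3 legal moves → neither.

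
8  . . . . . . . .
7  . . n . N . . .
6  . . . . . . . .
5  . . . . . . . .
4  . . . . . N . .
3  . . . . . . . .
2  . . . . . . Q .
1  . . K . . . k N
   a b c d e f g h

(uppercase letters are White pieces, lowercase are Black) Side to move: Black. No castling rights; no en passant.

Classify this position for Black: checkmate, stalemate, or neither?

checkmate

Black to move; black king on g1.
In check: yes, from the white queen on g2.
King squares — f1: attacked by Qg2; h1: attacked by Qg2; f2: attacked by Nh1; g2: attacked by Nf4; h2: attacked by Qg2.
Legal moves for Black: none.
In check with no legal moves → checkmate.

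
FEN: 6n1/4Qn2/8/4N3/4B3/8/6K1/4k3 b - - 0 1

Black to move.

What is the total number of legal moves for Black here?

Black to move; king on e1.
In check: no.
Legal moves: Nxe7, Ngh6, Nf6, Nh8, Nd8, Nfh6, Nd6, Ng5, Nxe5, Ke2, Kd2, Kd1.
Count: 12.

12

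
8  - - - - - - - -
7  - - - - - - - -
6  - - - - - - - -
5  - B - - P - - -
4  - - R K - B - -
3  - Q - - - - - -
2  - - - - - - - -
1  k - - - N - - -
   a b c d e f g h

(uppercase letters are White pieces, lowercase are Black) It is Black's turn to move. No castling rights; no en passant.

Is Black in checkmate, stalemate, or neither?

Black to move; black king on a1.
In check: no.
King squares — b1: attacked by Qb3; a2: attacked by Qb3; b2: attacked by Qb3.
Legal moves for Black: none.
Not in check and no legal moves → stalemate.

stalemate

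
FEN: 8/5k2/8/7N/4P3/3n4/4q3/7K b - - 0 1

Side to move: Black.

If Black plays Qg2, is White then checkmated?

After Qg2: white king on h1; in check: yes, from the black queen on g2.
White has 1 legal reply: Kxg2.
In check but a legal move exists → not checkmate.

no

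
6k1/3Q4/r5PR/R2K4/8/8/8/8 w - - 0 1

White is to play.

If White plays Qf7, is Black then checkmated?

yes

After Qf7: black king on g8; in check: yes, from the white queen on f7.
King squares — f7: attacked by Pg6; g7: attacked by Qf7; h7: attacked by Pg6; f8: attacked by Qf7; h8: attacked by Rh6.
Black has no legal moves → checkmate.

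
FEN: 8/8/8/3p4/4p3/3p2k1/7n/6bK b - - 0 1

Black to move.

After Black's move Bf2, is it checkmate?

After Bf2: white king on h1; in check: no.
White is not in check, so this cannot be checkmate.

no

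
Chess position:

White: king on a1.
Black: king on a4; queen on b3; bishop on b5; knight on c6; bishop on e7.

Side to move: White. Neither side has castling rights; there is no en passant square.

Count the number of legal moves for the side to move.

0

White to move; king on a1.
In check: no.
Legal moves: none.
Count: 0.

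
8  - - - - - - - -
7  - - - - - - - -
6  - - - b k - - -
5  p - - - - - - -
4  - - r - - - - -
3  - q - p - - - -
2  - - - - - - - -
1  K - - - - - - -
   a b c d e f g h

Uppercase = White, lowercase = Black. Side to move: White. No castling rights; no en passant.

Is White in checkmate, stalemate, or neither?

stalemate

White to move; white king on a1.
In check: no.
King squares — b1: attacked by Qb3; a2: attacked by Qb3; b2: attacked by Qb3.
Legal moves for White: none.
Not in check and no legal moves → stalemate.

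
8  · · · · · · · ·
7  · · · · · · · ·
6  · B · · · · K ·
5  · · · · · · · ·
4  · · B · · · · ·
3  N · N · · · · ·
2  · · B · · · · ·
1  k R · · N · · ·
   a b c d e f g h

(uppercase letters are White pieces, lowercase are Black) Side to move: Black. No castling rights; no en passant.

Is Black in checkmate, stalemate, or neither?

Black to move; black king on a1.
In check: yes, from the white rook on b1.
King squares — b1: attacked by Bc2; a2: attacked by Nc3; b2: attacked by Rb1.
Legal moves for Black: none.
In check with no legal moves → checkmate.

checkmate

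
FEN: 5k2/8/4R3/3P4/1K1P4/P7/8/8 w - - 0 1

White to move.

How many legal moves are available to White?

White to move; king on b4.
In check: no.
Legal moves: Re8+, Re7, Rh6, Rg6, Rf6+, Rd6, Rc6, Rb6, Ra6, Re5, Re4, Re3, Re2, Re1, Kc5, Kb5, Ka5, Kc4, Ka4, Kc3, Kb3, d6, a4.
Count: 23.

23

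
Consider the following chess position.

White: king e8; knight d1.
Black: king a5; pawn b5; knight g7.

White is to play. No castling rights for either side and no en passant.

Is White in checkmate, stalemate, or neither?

White to move; white king on e8.
In check: yes, from the black knight on g7.
King squares — d7: available; e7: available; f7: available; d8: available; f8: available.
Legal moves for White: Kf8, Kd8, Kf7, Ke7, Kd7.
White is in check but has 5 legal moves → neither.

neither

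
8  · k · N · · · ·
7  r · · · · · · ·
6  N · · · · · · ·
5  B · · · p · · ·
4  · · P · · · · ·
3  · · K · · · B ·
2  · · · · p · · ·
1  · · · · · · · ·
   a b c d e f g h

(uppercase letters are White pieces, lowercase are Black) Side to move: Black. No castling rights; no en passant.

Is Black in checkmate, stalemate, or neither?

neither

Black to move; black king on b8.
In check: yes, from the white knight on a6.
Legal moves for Black: Kc8, Ka8, Rxa6.
Black is in check but has 3 legal moves → neither.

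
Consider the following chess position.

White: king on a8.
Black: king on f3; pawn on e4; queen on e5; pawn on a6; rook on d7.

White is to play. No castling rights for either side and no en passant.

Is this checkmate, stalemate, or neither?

White to move; white king on a8.
In check: no.
King squares — a7: attacked by Rd7; b7: attacked by Rd7; b8: attacked by Qe5.
Legal moves for White: none.
Not in check and no legal moves → stalemate.

stalemate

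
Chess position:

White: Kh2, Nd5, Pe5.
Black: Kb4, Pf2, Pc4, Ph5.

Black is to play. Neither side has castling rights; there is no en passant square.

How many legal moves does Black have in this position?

6

Black to move; king on b4.
In check: yes, from the white knight on d5.
Legal moves: Kc5, Kb5, Ka5, Ka4, Kb3, Ka3.
Count: 6.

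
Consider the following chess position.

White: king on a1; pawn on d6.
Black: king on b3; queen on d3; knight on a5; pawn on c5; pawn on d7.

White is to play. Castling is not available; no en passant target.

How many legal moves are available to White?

0

White to move; king on a1.
In check: no.
Legal moves: none.
Count: 0.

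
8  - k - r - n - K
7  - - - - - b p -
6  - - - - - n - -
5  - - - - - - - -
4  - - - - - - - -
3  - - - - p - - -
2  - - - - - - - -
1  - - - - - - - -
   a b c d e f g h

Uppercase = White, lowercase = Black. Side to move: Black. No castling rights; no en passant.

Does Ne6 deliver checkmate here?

yes

After Ne6: white king on h8; in check: yes, from the black rook on d8.
King squares — g7: attacked by Ne6; h7: attacked by Nf6; g8: attacked by Nf6.
White has no legal moves → checkmate.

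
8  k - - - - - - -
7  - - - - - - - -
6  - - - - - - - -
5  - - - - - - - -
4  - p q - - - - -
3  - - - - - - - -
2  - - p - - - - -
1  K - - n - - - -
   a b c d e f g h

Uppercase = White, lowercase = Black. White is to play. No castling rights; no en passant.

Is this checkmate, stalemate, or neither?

stalemate

White to move; white king on a1.
In check: no.
King squares — b1: attacked by Pc2; a2: attacked by Qc4; b2: attacked by Nd1.
Legal moves for White: none.
Not in check and no legal moves → stalemate.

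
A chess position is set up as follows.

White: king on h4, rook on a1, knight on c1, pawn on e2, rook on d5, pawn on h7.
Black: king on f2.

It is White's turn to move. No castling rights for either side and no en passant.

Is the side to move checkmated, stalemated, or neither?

neither

White to move; white king on h4.
In check: no.
Legal moves for White include: Rd8, Rd7, Rd6, Rh5, Rg5, Rf5+, Re5, Rc5, Rb5, Rda5, Rd4, Rd3, Rd2, Rd1, Kh5, Kg5, Kg4, Kh3, ... (list truncated; more exist).
White has legal moves and is not in check → neither.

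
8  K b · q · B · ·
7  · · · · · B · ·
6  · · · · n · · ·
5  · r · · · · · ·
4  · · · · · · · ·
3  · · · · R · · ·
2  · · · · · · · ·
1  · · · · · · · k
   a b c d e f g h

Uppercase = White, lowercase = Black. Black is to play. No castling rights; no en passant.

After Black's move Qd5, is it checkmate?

After Qd5: white king on a8; in check: yes, from the black queen on d5.
King squares — a7: attacked by Bb8; b7: attacked by Rb5; b8: attacked by Rb5.
White has no legal moves → checkmate.

yes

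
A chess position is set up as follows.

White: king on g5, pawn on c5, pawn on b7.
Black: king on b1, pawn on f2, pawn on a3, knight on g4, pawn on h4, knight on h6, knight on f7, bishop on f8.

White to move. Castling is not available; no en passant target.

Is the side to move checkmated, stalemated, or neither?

White to move; white king on g5.
In check: yes, from the black knight on f7.
King squares — f4: available; g4: attacked by Nh6; h4: available; f5: attacked by Nh6; h5: available; f6: attacked by Ng4; g6: available; h6: attacked by Ng4.
Legal moves for White: Kg6, Kh5, Kxh4, Kf4.
White is in check but has 4 legal moves → neither.

neither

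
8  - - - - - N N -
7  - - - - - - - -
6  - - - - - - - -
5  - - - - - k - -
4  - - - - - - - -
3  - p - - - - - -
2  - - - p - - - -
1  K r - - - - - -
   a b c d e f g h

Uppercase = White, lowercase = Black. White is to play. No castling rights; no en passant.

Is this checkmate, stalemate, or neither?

White to move; white king on a1.
In check: yes, from the black rook on b1.
Legal moves for White: Kxb1.
White is in check but has 1 legal move → neither.

neither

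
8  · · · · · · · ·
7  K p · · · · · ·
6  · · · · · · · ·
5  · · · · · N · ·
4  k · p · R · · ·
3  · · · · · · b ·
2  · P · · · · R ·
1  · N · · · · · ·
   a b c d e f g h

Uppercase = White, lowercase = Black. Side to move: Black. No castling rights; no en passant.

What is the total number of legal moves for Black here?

15

Black to move; king on a4.
In check: no.
Legal moves: Kb5, Ka5, Kb4, Kb3, Bb8+, Bc7, Bd6, Be5, Bh4, Bf4, Bh2, Bf2+, Be1, b6, b5.
Count: 15.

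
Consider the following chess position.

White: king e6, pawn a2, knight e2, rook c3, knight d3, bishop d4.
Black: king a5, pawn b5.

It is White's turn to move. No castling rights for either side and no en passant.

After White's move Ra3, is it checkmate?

yes

After Ra3: black king on a5; in check: yes, from the white rook on a3.
King squares — a4: attacked by Ra3; b4: attacked by Nd3; b5: own pawn; a6: attacked by Ra3; b6: attacked by Bd4.
Black has no legal moves → checkmate.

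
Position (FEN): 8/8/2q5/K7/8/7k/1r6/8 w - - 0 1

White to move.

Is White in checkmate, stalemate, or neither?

White to move; white king on a5.
In check: no.
King squares — a4: attacked by Qc6; b4: attacked by Rb2; b5: attacked by Rb2; a6: attacked by Qc6; b6: attacked by Rb2.
Legal moves for White: none.
Not in check and no legal moves → stalemate.

stalemate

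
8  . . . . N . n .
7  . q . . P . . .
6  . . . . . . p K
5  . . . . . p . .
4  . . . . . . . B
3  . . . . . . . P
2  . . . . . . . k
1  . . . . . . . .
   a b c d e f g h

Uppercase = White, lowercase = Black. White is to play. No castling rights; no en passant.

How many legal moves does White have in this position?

White to move; king on h6.
In check: yes, from the black knight on g8.
Legal moves: Kh7, Kg7, Kxg6, Kg5.
Count: 4.

4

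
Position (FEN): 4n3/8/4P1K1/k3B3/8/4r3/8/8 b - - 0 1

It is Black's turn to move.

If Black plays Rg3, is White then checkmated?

no

After Rg3: white king on g6; in check: yes, from the black rook on g3.
White has 6 legal replies: Kh7, Kf7, Kh6, Kh5, Kf5, Bxg3.
In check but a legal move exists → not checkmate.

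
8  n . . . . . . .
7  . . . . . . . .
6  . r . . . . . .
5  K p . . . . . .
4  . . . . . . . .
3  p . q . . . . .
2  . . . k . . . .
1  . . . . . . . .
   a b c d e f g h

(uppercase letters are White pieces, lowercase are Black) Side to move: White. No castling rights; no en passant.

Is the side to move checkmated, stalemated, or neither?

checkmate

White to move; white king on a5.
In check: yes, from the black queen on c3.
King squares — a4: attacked by Pb5; b4: attacked by Qc3; b5: attacked by Rb6; a6: attacked by Rb6; b6: attacked by Na8.
Legal moves for White: none.
In check with no legal moves → checkmate.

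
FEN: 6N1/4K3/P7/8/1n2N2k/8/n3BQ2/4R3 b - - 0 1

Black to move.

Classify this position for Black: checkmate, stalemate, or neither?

neither

Black to move; black king on h4.
In check: yes, from the white queen on f2.
King squares — g3: attacked by Qf2; h3: available; g4: attacked by Be2; g5: attacked by Ne4; h5: attacked by Be2.
Legal moves for Black: Kh3.
Black is in check but has 1 legal move → neither.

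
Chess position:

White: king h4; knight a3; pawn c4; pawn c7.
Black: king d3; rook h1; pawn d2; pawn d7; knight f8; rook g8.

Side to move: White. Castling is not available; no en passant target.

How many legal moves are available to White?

White to move; king on h4.
In check: yes, from the black rook on h1.
Legal moves: none.
Count: 0.

0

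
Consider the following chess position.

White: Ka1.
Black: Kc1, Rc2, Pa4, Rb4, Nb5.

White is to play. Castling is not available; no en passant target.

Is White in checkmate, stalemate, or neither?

White to move; white king on a1.
In check: no.
King squares — b1: attacked by Kc1; a2: attacked by Rc2; b2: attacked by Kc1.
Legal moves for White: none.
Not in check and no legal moves → stalemate.

stalemate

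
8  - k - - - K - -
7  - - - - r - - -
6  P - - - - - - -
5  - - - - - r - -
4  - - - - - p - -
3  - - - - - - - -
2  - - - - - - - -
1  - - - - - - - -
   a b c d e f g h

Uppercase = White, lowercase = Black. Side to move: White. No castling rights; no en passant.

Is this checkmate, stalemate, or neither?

White to move; white king on f8.
In check: yes, from the black rook on f5.
King squares — e7: available; f7: attacked by Rf5; g7: attacked by Re7; e8: attacked by Re7; g8: available.
Legal moves for White: Kg8, Kxe7.
White is in check but has 2 legal moves → neither.

neither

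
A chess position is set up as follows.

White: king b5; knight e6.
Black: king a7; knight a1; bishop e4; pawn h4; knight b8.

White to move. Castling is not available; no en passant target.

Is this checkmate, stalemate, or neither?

White to move; white king on b5.
In check: no.
Legal moves for White: Nf8, Nd8, Ng7, Nc7, Ng5, Nc5, Nf4, Nd4, Kc5, Ka5, Kc4, Kb4, Ka4.
White has 13 legal moves and is not in check → neither.

neither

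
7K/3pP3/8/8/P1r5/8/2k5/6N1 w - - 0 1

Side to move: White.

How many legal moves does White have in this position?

White to move; king on h8.
In check: no.
Legal moves: Kg8, Kh7, Kg7, Nh3, Nf3, Ne2, e8=Q, e8=R, e8=B, e8=N, a5.
Count: 11.

11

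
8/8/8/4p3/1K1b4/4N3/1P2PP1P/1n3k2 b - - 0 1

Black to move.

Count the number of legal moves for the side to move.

5

Black to move; king on f1.
In check: yes, from the white knight on e3.
Legal moves: Kxf2, Kxe2, Kg1, Ke1, Bxe3.
Count: 5.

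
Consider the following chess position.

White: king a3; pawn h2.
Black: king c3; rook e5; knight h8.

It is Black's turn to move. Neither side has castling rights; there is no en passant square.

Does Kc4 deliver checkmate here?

After Kc4: white king on a3; in check: no.
White is not in check, so this cannot be checkmate.

no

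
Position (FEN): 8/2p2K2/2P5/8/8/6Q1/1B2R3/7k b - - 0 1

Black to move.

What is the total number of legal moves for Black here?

Black to move; king on h1.
In check: no.
Legal moves: none.
Count: 0.

0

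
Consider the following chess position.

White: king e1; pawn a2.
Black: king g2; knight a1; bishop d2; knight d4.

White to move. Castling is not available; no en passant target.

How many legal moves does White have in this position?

White to move; king on e1.
In check: yes, from the black bishop on d2.
Legal moves: Kxd2, Kd1.
Count: 2.

2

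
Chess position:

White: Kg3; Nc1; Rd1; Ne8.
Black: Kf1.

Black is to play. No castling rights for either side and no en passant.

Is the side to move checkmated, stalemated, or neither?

Black to move; black king on f1.
In check: yes, from the white rook on d1.
King squares — e1: attacked by Rd1; g1: attacked by Rd1; e2: attacked by Nc1; f2: attacked by Kg3; g2: attacked by Kg3.
Legal moves for Black: none.
In check with no legal moves → checkmate.

checkmate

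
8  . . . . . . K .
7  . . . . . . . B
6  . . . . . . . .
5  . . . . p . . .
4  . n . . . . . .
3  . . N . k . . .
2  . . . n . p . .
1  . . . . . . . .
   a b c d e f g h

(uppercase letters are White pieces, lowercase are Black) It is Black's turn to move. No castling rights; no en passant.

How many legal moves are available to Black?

20

Black to move; king on e3.
In check: no.
Legal moves: Nc6, Na6, Nd5, Nd3, Nc2, Na2, Kf4, Kd4, Kf3, Ne4, Nc4, Nf3, Nb3, Nf1, Nb1, e4, f1=Q, f1=R, f1=B, f1=N.
Count: 20.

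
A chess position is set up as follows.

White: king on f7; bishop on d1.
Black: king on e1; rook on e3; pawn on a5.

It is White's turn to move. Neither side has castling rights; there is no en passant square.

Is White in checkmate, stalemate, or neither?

neither

White to move; white king on f7.
In check: no.
Legal moves for White: Kg8, Kf8, Kg7, Kg6, Kf6, Bh5, Bg4, Ba4, Bf3, Bb3, Be2, Bc2.
White has 12 legal moves and is not in check → neither.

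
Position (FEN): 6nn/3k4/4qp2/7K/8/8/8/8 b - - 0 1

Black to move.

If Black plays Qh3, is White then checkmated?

yes

After Qh3: white king on h5; in check: yes, from the black queen on h3.
King squares — g4: attacked by Qh3; h4: attacked by Qh3; g5: attacked by Pf6; g6: attacked by Nh8; h6: attacked by Qh3.
White has no legal moves → checkmate.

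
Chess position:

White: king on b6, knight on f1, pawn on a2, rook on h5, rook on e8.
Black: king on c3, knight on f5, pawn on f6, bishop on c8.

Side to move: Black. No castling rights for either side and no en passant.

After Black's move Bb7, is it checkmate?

no

After Bb7: white king on b6; in check: no.
White is not in check, so this cannot be checkmate.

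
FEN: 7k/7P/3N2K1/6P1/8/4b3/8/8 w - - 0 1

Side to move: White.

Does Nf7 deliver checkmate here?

yes

After Nf7: black king on h8; in check: yes, from the white knight on f7.
King squares — g7: attacked by Kg6; h7: attacked by Kg6; g8: attacked by Ph7.
Black has no legal moves → checkmate.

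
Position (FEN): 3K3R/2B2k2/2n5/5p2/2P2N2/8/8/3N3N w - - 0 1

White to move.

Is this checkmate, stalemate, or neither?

White to move; white king on d8.
In check: yes, from the black knight on c6.
Legal moves for White: Kc8, Kd7.
White is in check but has 2 legal moves → neither.

neither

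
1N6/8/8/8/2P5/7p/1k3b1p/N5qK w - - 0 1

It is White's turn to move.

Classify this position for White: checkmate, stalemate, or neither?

checkmate

White to move; white king on h1.
In check: yes, from the black queen on g1.
King squares — g1: attacked by Bf2; g2: attacked by Qg1; h2: attacked by Qg1.
Legal moves for White: none.
In check with no legal moves → checkmate.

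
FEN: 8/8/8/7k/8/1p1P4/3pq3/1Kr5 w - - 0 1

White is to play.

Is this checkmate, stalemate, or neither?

White to move; white king on b1.
In check: yes, from the black rook on c1.
King squares — a1: attacked by Rc1; c1: attacked by Pd2; a2: attacked by Pb3; b2: available; c2: attacked by Rc1.
Legal moves for White: Kb2.
White is in check but has 1 legal move → neither.

neither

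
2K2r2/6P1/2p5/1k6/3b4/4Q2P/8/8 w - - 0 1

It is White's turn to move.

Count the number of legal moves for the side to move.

White to move; king on c8.
In check: yes, from the black rook on f8.
Legal moves: Kd7, Kc7, Kb7, Qe8, gxf8=Q, gxf8=R, gxf8=B, gxf8=N.
Count: 8.

8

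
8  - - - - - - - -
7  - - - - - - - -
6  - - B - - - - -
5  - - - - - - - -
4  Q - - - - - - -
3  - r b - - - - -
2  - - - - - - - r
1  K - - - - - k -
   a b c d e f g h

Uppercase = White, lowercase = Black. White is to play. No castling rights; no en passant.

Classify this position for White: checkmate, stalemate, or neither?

White to move; white king on a1.
In check: yes, from the black bishop on c3.
King squares — b1: attacked by Rb3; a2: attacked by Rh2; b2: attacked by Rh2.
Legal moves for White: none.
In check with no legal moves → checkmate.

checkmate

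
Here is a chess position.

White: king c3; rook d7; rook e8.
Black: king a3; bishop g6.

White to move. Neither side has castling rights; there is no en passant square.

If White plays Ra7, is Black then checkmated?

yes

After Ra7: black king on a3; in check: yes, from the white rook on a7.
King squares — a2: attacked by Ra7; b2: attacked by Kc3; b3: attacked by Kc3; a4: attacked by Ra7; b4: attacked by Kc3.
Black has no legal moves → checkmate.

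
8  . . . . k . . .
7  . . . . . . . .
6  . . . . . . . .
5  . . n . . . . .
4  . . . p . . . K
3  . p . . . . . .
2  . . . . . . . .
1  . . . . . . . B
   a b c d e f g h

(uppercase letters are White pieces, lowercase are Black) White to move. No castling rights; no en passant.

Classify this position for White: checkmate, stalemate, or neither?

White to move; white king on h4.
In check: no.
Legal moves for White: Kh5, Kg5, Kg4, Kh3, Kg3, Ba8, Bb7, Bc6+, Bd5, Be4, Bf3, Bg2.
White has 12 legal moves and is not in check → neither.

neither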